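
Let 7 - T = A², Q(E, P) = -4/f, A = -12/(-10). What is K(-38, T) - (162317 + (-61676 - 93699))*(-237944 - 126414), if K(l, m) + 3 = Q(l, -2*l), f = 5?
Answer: 12646866161/5 ≈ 2.5294e+9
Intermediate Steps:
A = 6/5 (A = -12*(-⅒) = 6/5 ≈ 1.2000)
Q(E, P) = -⅘ (Q(E, P) = -4/5 = -4*⅕ = -⅘)
T = 139/25 (T = 7 - (6/5)² = 7 - 1*36/25 = 7 - 36/25 = 139/25 ≈ 5.5600)
K(l, m) = -19/5 (K(l, m) = -3 - ⅘ = -19/5)
K(-38, T) - (162317 + (-61676 - 93699))*(-237944 - 126414) = -19/5 - (162317 + (-61676 - 93699))*(-237944 - 126414) = -19/5 - (162317 - 155375)*(-364358) = -19/5 - 6942*(-364358) = -19/5 - 1*(-2529373236) = -19/5 + 2529373236 = 12646866161/5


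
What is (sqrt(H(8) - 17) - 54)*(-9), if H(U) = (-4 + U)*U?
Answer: 486 - 9*sqrt(15) ≈ 451.14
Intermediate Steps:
H(U) = U*(-4 + U)
(sqrt(H(8) - 17) - 54)*(-9) = (sqrt(8*(-4 + 8) - 17) - 54)*(-9) = (sqrt(8*4 - 17) - 54)*(-9) = (sqrt(32 - 17) - 54)*(-9) = (sqrt(15) - 54)*(-9) = (-54 + sqrt(15))*(-9) = 486 - 9*sqrt(15)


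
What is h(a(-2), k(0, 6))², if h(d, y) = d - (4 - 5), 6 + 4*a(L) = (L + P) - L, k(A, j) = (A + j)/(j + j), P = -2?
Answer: 1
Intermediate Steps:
k(A, j) = (A + j)/(2*j) (k(A, j) = (A + j)/((2*j)) = (A + j)*(1/(2*j)) = (A + j)/(2*j))
a(L) = -2 (a(L) = -3/2 + ((L - 2) - L)/4 = -3/2 + ((-2 + L) - L)/4 = -3/2 + (¼)*(-2) = -3/2 - ½ = -2)
h(d, y) = 1 + d (h(d, y) = d - 1*(-1) = d + 1 = 1 + d)
h(a(-2), k(0, 6))² = (1 - 2)² = (-1)² = 1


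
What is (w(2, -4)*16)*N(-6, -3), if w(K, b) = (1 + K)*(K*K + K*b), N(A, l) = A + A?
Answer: 2304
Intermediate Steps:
N(A, l) = 2*A
w(K, b) = (1 + K)*(K² + K*b)
(w(2, -4)*16)*N(-6, -3) = ((2*(2 - 4 + 2² + 2*(-4)))*16)*(2*(-6)) = ((2*(2 - 4 + 4 - 8))*16)*(-12) = ((2*(-6))*16)*(-12) = -12*16*(-12) = -192*(-12) = 2304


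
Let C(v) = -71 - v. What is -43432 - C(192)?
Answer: -43169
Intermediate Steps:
-43432 - C(192) = -43432 - (-71 - 1*192) = -43432 - (-71 - 192) = -43432 - 1*(-263) = -43432 + 263 = -43169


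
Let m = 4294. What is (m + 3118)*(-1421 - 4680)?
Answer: -45220612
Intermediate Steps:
(m + 3118)*(-1421 - 4680) = (4294 + 3118)*(-1421 - 4680) = 7412*(-6101) = -45220612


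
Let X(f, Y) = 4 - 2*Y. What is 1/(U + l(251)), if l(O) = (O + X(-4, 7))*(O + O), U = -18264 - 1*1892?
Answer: 1/100826 ≈ 9.9181e-6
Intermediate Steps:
U = -20156 (U = -18264 - 1892 = -20156)
l(O) = 2*O*(-10 + O) (l(O) = (O + (4 - 2*7))*(O + O) = (O + (4 - 14))*(2*O) = (O - 10)*(2*O) = (-10 + O)*(2*O) = 2*O*(-10 + O))
1/(U + l(251)) = 1/(-20156 + 2*251*(-10 + 251)) = 1/(-20156 + 2*251*241) = 1/(-20156 + 120982) = 1/100826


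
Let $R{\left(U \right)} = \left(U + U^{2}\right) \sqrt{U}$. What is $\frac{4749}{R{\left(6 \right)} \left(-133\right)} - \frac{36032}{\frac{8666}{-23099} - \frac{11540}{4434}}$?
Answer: $\frac{230652015432}{19061719} - \frac{1583 \sqrt{6}}{11172} \approx 12100.0$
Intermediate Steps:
$R{\left(U \right)} = \sqrt{U} \left(U + U^{2}\right)$
$\frac{4749}{R{\left(6 \right)} \left(-133\right)} - \frac{36032}{\frac{8666}{-23099} - \frac{11540}{4434}} = \frac{4749}{6^{\frac{3}{2}} \left(1 + 6\right) \left(-133\right)} - \frac{36032}{\frac{8666}{-23099} - \frac{11540}{4434}} = \frac{4749}{6 \sqrt{6} \cdot 7 \left(-133\right)} - \frac{36032}{8666 \left(- \frac{1}{23099}\right) - \frac{5770}{2217}} = \frac{4749}{42 \sqrt{6} \left(-133\right)} - \frac{36032}{- \frac{8666}{23099} - \frac{5770}{2217}} = \frac{4749}{\left(-5586\right) \sqrt{6}} - \frac{36032}{- \frac{152493752}{51210483}} = 4749 \left(- \frac{\sqrt{6}}{33516}\right) - - \frac{230652015432}{19061719} = - \frac{1583 \sqrt{6}}{11172} + \frac{230652015432}{19061719} = \frac{230652015432}{19061719} - \frac{1583 \sqrt{6}}{11172}$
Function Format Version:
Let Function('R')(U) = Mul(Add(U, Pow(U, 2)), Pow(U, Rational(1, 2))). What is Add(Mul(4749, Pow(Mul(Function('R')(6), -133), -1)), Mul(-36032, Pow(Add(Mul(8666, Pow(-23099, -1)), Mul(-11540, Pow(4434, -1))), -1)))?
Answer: Add(Rational(230652015432, 19061719), Mul(Rational(-1583, 11172), Pow(6, Rational(1, 2)))) ≈ 12100.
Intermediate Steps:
Function('R')(U) = Mul(Pow(U, Rational(1, 2)), Add(U, Pow(U, 2)))
Add(Mul(4749, Pow(Mul(Function('R')(6), -133), -1)), Mul(-36032, Pow(Add(Mul(8666, Pow(-23099, -1)), Mul(-11540, Pow(4434, -1))), -1))) = Add(Mul(4749, Pow(Mul(Mul(Pow(6, Rational(3, 2)), Add(1, 6)), -133), -1)), Mul(-36032, Pow(Add(Mul(8666, Pow(-23099, -1)), Mul(-11540, Pow(4434, -1))), -1))) = Add(Mul(4749, Pow(Mul(Mul(Mul(6, Pow(6, Rational(1, 2))), 7), -133), -1)), Mul(-36032, Pow(Add(Mul(8666, Rational(-1, 23099)), Mul(-11540, Rational(1, 4434))), -1))) = Add(Mul(4749, Pow(Mul(Mul(42, Pow(6, Rational(1, 2))), -133), -1)), Mul(-36032, Pow(Add(Rational(-8666, 23099), Rational(-5770, 2217)), -1))) = Add(Mul(4749, Pow(Mul(-5586, Pow(6, Rational(1, 2))), -1)), Mul(-36032, Pow(Rational(-152493752, 51210483), -1))) = Add(Mul(4749, Mul(Rational(-1, 33516), Pow(6, Rational(1, 2)))), Mul(-36032, Rational(-51210483, 152493752))) = Add(Mul(Rational(-1583, 11172), Pow(6, Rational(1, 2))), Rational(230652015432, 19061719)) = Add(Rational(230652015432, 19061719), Mul(Rational(-1583, 11172), Pow(6, Rational(1, 2))))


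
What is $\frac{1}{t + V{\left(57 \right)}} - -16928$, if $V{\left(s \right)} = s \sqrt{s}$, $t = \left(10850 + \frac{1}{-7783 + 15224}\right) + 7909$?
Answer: $\frac{329654508181696188696}{19473919372816567} - \frac{3156003417 \sqrt{57}}{19473919372816567} \approx 16928.0$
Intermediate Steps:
$t = \frac{139585720}{7441}$ ($t = \left(10850 + \frac{1}{7441}\right) + 7909 = \frac{80734851}{7441} + 7909 = \frac{139585720}{7441} \approx 18759.0$)
$V{\left(s \right)} = s^{\frac{3}{2}}$
$\frac{1}{t + V{\left(57 \right)}} - -16928 = \frac{1}{\frac{139585720}{7441} + 57^{\frac{3}{2}}} - -16928 = \frac{1}{\frac{139585720}{7441} + 57 \sqrt{57}} + 16928 = 16928 + \frac{1}{\frac{139585720}{7441} + 57 \sqrt{57}}$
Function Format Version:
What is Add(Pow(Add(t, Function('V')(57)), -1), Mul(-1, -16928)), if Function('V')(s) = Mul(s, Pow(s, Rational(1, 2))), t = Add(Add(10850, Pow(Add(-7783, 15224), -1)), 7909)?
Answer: Add(Rational(329654508181696188696, 19473919372816567), Mul(Rational(-3156003417, 19473919372816567), Pow(57, Rational(1, 2)))) ≈ 16928.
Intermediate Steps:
t = Rational(139585720, 7441) (t = Add(Add(10850, Pow(7441, -1)), 7909) = Add(Add(10850, Rational(1, 7441)), 7909) = Add(Rational(80734851, 7441), 7909) = Rational(139585720, 7441) ≈ 18759.)
Function('V')(s) = Pow(s, Rational(3, 2))
Add(Pow(Add(t, Function('V')(57)), -1), Mul(-1, -16928)) = Add(Pow(Add(Rational(139585720, 7441), Pow(57, Rational(3, 2))), -1), Mul(-1, -16928)) = Add(Pow(Add(Rational(139585720, 7441), Mul(57, Pow(57, Rational(1, 2)))), -1), 16928) = Add(16928, Pow(Add(Rational(139585720, 7441), Mul(57, Pow(57, Rational(1, 2)))), -1))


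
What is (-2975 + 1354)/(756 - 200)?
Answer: -1621/556 ≈ -2.9155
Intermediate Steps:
(-2975 + 1354)/(756 - 200) = -1621/556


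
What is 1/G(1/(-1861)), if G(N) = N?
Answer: -1861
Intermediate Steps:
1/G(1/(-1861)) = 1/(1/(-1861)) = 1/(-1/1861) = -1861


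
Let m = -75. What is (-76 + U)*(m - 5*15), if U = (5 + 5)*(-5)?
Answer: 18900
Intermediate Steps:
U = -50 (U = 10*(-5) = -50)
(-76 + U)*(m - 5*15) = (-76 - 50)*(-75 - 5*15) = -126*(-75 - 1*75) = -126*(-75 - 75) = -126*(-150) = 18900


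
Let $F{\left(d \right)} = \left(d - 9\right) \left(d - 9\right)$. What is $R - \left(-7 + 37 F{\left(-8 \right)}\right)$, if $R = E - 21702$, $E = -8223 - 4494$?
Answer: $-45105$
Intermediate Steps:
$E = -12717$
$F{\left(d \right)} = \left(-9 + d\right)^{2}$ ($F{\left(d \right)} = \left(-9 + d\right) \left(-9 + d\right) = \left(-9 + d\right)^{2}$)
$R = -34419$ ($R = -12717 - 21702 = -34419$)
$R - \left(-7 + 37 F{\left(-8 \right)}\right) = -34419 + \left(7 - 37 \left(-9 - 8\right)^{2}\right) = -34419 + \left(7 - 37 \left(-17\right)^{2}\right) = -34419 + \left(7 - 10693\right) = -34419 - 10686 = -45105$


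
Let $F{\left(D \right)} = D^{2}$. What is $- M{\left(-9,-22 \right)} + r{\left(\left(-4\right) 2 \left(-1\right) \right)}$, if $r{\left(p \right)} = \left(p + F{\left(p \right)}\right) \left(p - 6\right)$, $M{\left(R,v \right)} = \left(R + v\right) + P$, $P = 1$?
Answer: $174$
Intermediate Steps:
$M{\left(R,v \right)} = 1 + R + v$ ($M{\left(R,v \right)} = \left(R + v\right) + 1 = 1 + R + v$)
$r{\left(p \right)} = \left(-6 + p\right) \left(p + p^{2}\right)$ ($r{\left(p \right)} = \left(p + p^{2}\right) \left(p - 6\right) = \left(p + p^{2}\right) \left(-6 + p\right) = \left(-6 + p\right) \left(p + p^{2}\right)$)
$- M{\left(-9,-22 \right)} + r{\left(\left(-4\right) 2 \left(-1\right) \right)} = - (1 - 9 - 22) + \left(-4\right) 2 \left(-1\right) \left(-6 + \left(\left(-4\right) 2 \left(-1\right)\right)^{2} - 5 \left(-4\right) 2 \left(-1\right)\right) = \left(-1\right) \left(-30\right) + \left(-8\right) \left(-1\right) \left(-6 + \left(\left(-8\right) \left(-1\right)\right)^{2} - 5 \left(\left(-8\right) \left(-1\right)\right)\right) = 30 + 8 \left(-6 + 8^{2} - 40\right) = 30 + 8 \left(-6 + 64 - 40\right) = 30 + 8 \cdot 18 = 30 + 144 = 174$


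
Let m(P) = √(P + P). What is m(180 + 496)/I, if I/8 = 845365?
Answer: 13*√2/3381460 ≈ 5.4369e-6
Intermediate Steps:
m(P) = √2*√P (m(P) = √(2*P) = √2*√P)
I = 6762920 (I = 8*845365 = 6762920)
m(180 + 496)/I = (√2*√(180 + 496))/6762920 = (√2*√676)*(1/6762920) = (√2*26)*(1/6762920) = (26*√2)*(1/6762920) = 13*√2/3381460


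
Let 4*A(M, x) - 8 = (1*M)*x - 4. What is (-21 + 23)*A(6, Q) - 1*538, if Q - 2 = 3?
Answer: -521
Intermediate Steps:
Q = 5 (Q = 2 + 3 = 5)
A(M, x) = 1 + M*x/4 (A(M, x) = 2 + ((1*M)*x - 4)/4 = 2 + (M*x - 4)/4 = 2 + (-4 + M*x)/4 = 2 + (-1 + M*x/4) = 1 + M*x/4)
(-21 + 23)*A(6, Q) - 1*538 = (-21 + 23)*(1 + (1/4)*6*5) - 1*538 = 2*(1 + 15/2) - 538 = 2*(17/2) - 538 = 17 - 538 = -521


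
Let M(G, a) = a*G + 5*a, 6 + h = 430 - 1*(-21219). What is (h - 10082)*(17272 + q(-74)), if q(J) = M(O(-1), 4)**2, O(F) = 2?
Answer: 208745416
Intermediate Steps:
h = 21643 (h = -6 + (430 - 1*(-21219)) = -6 + (430 + 21219) = -6 + 21649 = 21643)
M(G, a) = 5*a + G*a (M(G, a) = G*a + 5*a = 5*a + G*a)
q(J) = 784 (q(J) = (4*(5 + 2))**2 = (4*7)**2 = 28**2 = 784)
(h - 10082)*(17272 + q(-74)) = (21643 - 10082)*(17272 + 784) = 11561*18056 = 208745416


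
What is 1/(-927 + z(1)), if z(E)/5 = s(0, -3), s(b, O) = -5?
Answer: -1/952 ≈ -0.0010504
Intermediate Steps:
z(E) = -25 (z(E) = 5*(-5) = -25)
1/(-927 + z(1)) = 1/(-927 - 25) = 1/(-952) = -1/952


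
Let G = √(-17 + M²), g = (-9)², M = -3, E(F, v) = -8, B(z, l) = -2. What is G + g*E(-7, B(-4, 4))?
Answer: -648 + 2*I*√2 ≈ -648.0 + 2.8284*I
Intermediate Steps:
g = 81
G = 2*I*√2 (G = √(-17 + (-3)²) = √(-17 + 9) = √(-8) = 2*I*√2 ≈ 2.8284*I)
G + g*E(-7, B(-4, 4)) = 2*I*√2 + 81*(-8) = 2*I*√2 - 648 = -648 + 2*I*√2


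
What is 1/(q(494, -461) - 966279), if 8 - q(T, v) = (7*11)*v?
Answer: -1/930774 ≈ -1.0744e-6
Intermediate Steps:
q(T, v) = 8 - 77*v (q(T, v) = 8 - 7*11*v = 8 - 77*v)
1/(q(494, -461) - 966279) = 1/((8 - 77*(-461)) - 966279) = 1/((8 + 35497) - 966279) = 1/(35505 - 966279) = 1/(-930774) = -1/930774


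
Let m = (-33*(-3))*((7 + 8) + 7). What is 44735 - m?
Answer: 42557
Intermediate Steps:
m = 2178 (m = 99*(15 + 7) = 99*22 = 2178)
44735 - m = 44735 - 1*2178 = 44735 - 2178 = 42557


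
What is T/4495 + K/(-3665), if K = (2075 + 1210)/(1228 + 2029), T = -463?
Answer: -1108310618/10731277595 ≈ -0.10328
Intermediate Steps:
K = 3285/3257 ≈ 1.0086
T/4495 + K/(-3665) = -463/4495 + (3285/3257)/(-3665) = -463*1/4495 + (3285/3257)*(-1/3665) = -463/4495 - 657/2387381 = -1108310618/10731277595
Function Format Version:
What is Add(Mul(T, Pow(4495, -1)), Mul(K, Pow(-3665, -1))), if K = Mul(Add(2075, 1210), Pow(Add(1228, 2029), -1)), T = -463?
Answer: Rational(-1108310618, 10731277595) ≈ -0.10328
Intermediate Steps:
K = Rational(3285, 3257) (K = Mul(3285, Pow(3257, -1)) = Mul(3285, Rational(1, 3257)) = Rational(3285, 3257) ≈ 1.0086)
Add(Mul(T, Pow(4495, -1)), Mul(K, Pow(-3665, -1))) = Add(Mul(-463, Pow(4495, -1)), Mul(Rational(3285, 3257), Pow(-3665, -1))) = Add(Mul(-463, Rational(1, 4495)), Mul(Rational(3285, 3257), Rational(-1, 3665))) = Add(Rational(-463, 4495), Rational(-657, 2387381)) = Rational(-1108310618, 10731277595)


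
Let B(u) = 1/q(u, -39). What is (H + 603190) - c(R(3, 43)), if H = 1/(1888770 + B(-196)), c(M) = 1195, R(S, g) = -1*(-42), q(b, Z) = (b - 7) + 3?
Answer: 227406018628205/377753999 ≈ 6.0200e+5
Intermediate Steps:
q(b, Z) = -4 + b (q(b, Z) = (-7 + b) + 3 = -4 + b)
B(u) = 1/(-4 + u)
R(S, g) = 42
H = 200/377753999 (H = 1/(1888770 + 1/(-4 - 196)) = 1/(1888770 + 1/(-200)) = 1/(1888770 - 1/200) = 1/(377753999/200) = 200/377753999 ≈ 5.2945e-7)
(H + 603190) - c(R(3, 43)) = (200/377753999 + 603190) - 1*1195 = 227857434657010/377753999 - 1195 = 227406018628205/377753999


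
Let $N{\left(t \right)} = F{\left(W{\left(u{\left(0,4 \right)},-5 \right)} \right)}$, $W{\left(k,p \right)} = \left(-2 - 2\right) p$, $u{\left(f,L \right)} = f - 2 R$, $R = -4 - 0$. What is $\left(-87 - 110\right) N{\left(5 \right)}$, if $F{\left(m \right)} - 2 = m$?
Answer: $-4334$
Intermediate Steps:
$R = -4$ ($R = -4 + 0 = -4$)
$u{\left(f,L \right)} = 8 + f$ ($u{\left(f,L \right)} = f - -8 = f + 8 = 8 + f$)
$W{\left(k,p \right)} = - 4 p$
$F{\left(m \right)} = 2 + m$
$N{\left(t \right)} = 22$ ($N{\left(t \right)} = 2 - -20 = 2 + 20 = 22$)
$\left(-87 - 110\right) N{\left(5 \right)} = \left(-87 - 110\right) 22 = \left(-197\right) 22 = -4334$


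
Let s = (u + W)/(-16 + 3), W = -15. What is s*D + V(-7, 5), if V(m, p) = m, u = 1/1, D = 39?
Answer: 35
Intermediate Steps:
u = 1
s = 14/13 (s = (1 - 15)/(-16 + 3) = -14/(-13) = -14*(-1/13) = 14/13 ≈ 1.0769)
s*D + V(-7, 5) = (14/13)*39 - 7 = 42 - 7 = 35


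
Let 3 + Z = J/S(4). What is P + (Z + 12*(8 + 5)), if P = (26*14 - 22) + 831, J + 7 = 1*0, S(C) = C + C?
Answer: 10601/8 ≈ 1325.1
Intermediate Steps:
S(C) = 2*C
J = -7 (J = -7 + 1*0 = -7 + 0 = -7)
Z = -31/8 (Z = -3 - 7/(2*4) = -3 - 7/8 = -31/8 ≈ -3.8750)
P = 1173 (P = (364 - 22) + 831 = 342 + 831 = 1173)
P + (Z + 12*(8 + 5)) = 1173 + (-31/8 + 12*(8 + 5)) = 1173 + (-31/8 + 12*13) = 1173 + (-31/8 + 156) = 1173 + 1217/8 = 10601/8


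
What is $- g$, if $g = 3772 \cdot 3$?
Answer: $-11316$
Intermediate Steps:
$g = 11316$
$- g = \left(-1\right) 11316 = -11316$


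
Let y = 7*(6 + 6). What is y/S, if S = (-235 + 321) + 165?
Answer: 84/251 ≈ 0.33466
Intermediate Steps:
y = 84 (y = 7*12 = 84)
S = 251 (S = 86 + 165 = 251)
y/S = 84/251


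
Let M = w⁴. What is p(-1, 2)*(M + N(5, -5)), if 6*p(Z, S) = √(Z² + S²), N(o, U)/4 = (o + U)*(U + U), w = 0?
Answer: 0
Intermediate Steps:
M = 0 (M = 0⁴ = 0)
N(o, U) = 8*U*(U + o) (N(o, U) = 4*((o + U)*(U + U)) = 4*((U + o)*(2*U)) = 4*(2*U*(U + o)) = 8*U*(U + o))
p(Z, S) = √(S² + Z²)/6 (p(Z, S) = √(Z² + S²)/6 = √(S² + Z²)/6)
p(-1, 2)*(M + N(5, -5)) = (√(2² + (-1)²)/6)*(0 + 8*(-5)*(-5 + 5)) = (√(4 + 1)/6)*(0 + 8*(-5)*0) = (√5/6)*(0 + 0) = (√5/6)*0 = 0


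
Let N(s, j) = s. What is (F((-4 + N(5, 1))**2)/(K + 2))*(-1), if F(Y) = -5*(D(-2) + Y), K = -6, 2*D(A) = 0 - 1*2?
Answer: 0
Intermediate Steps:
D(A) = -1 (D(A) = (0 - 1*2)/2 = (0 - 2)/2 = (1/2)*(-2) = -1)
F(Y) = 5 - 5*Y (F(Y) = -5*(-1 + Y) = 5 - 5*Y)
(F((-4 + N(5, 1))**2)/(K + 2))*(-1) = ((5 - 5*(-4 + 5)**2)/(-6 + 2))*(-1) = ((5 - 5*1**2)/(-4))*(-1) = -(5 - 5*1)/4*(-1) = -(5 - 5)/4*(-1) = -1/4*0*(-1) = 0*(-1) = 0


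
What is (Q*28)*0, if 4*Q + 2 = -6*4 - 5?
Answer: 0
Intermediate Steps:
Q = -31/4 (Q = -½ + (-6*4 - 5)/4 = -½ + (-24 - 5)/4 = -½ + (¼)*(-29) = -½ - 29/4 = -31/4 ≈ -7.7500)
(Q*28)*0 = -31/4*28*0 = -217*0 = 0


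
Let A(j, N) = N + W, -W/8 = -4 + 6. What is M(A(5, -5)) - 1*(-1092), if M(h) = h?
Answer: 1071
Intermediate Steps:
W = -16 (W = -8*(-4 + 6) = -8*2 = -16)
A(j, N) = -16 + N (A(j, N) = N - 16 = -16 + N)
M(A(5, -5)) - 1*(-1092) = (-16 - 5) - 1*(-1092) = -21 + 1092 = 1071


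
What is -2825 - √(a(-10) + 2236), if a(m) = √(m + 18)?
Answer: -2825 - √(2236 + 2*√2) ≈ -2872.3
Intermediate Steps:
a(m) = √(18 + m)
-2825 - √(a(-10) + 2236) = -2825 - √(√(18 - 10) + 2236) = -2825 - √(√8 + 2236) = -2825 - √(2*√2 + 2236) = -2825 - √(2236 + 2*√2)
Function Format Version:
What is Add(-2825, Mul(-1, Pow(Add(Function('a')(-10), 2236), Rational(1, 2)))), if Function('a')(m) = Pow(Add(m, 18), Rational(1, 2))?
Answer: Add(-2825, Mul(-1, Pow(Add(2236, Mul(2, Pow(2, Rational(1, 2)))), Rational(1, 2)))) ≈ -2872.3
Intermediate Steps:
Function('a')(m) = Pow(Add(18, m), Rational(1, 2))
Add(-2825, Mul(-1, Pow(Add(Function('a')(-10), 2236), Rational(1, 2)))) = Add(-2825, Mul(-1, Pow(Add(Pow(Add(18, -10), Rational(1, 2)), 2236), Rational(1, 2)))) = Add(-2825, Mul(-1, Pow(Add(Pow(8, Rational(1, 2)), 2236), Rational(1, 2)))) = Add(-2825, Mul(-1, Pow(Add(Mul(2, Pow(2, Rational(1, 2))), 2236), Rational(1, 2)))) = Add(-2825, Mul(-1, Pow(Add(2236, Mul(2, Pow(2, Rational(1, 2)))), Rational(1, 2))))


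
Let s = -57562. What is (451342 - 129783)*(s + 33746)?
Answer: -7658249144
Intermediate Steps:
(451342 - 129783)*(s + 33746) = (451342 - 129783)*(-57562 + 33746) = 321559*(-23816) = -7658249144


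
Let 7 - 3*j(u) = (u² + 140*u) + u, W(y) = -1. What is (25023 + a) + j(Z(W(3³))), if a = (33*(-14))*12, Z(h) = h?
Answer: 19528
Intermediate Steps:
j(u) = 7/3 - 47*u - u²/3 (j(u) = 7/3 - ((u² + 140*u) + u)/3 = 7/3 - (u² + 141*u)/3 = 7/3 + (-47*u - u²/3) = 7/3 - 47*u - u²/3)
a = -5544 (a = -462*12 = -5544)
(25023 + a) + j(Z(W(3³))) = (25023 - 5544) + (7/3 - 47*(-1) - ⅓*(-1)²) = 19479 + (7/3 + 47 - ⅓*1) = 19479 + (7/3 + 47 - ⅓) = 19479 + 49 = 19528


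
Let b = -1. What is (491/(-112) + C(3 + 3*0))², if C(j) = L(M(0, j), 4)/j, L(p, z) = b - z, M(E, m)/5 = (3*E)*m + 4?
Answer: 4133089/112896 ≈ 36.610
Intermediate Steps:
M(E, m) = 20 + 15*E*m (M(E, m) = 5*((3*E)*m + 4) = 5*(3*E*m + 4) = 5*(4 + 3*E*m) = 20 + 15*E*m)
L(p, z) = -1 - z
C(j) = -5/j (C(j) = (-1 - 1*4)/j = (-1 - 4)/j = -5/j)
(491/(-112) + C(3 + 3*0))² = (491/(-112) - 5/(3 + 3*0))² = (491*(-1/112) - 5/(3 + 0))² = (-491/112 - 5/3)² = (-2033/336)² = 4133089/112896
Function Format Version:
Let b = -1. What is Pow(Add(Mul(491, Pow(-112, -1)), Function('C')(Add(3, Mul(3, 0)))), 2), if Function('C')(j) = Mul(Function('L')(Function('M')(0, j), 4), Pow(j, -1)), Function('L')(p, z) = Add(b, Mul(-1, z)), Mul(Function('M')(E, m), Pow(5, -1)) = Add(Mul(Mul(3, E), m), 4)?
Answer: Rational(4133089, 112896) ≈ 36.610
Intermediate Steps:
Function('M')(E, m) = Add(20, Mul(15, E, m)) (Function('M')(E, m) = Mul(5, Add(Mul(Mul(3, E), m), 4)) = Mul(5, Add(Mul(3, E, m), 4)) = Mul(5, Add(4, Mul(3, E, m))) = Add(20, Mul(15, E, m)))
Function('L')(p, z) = Add(-1, Mul(-1, z))
Function('C')(j) = Mul(-5, Pow(j, -1)) (Function('C')(j) = Mul(Add(-1, Mul(-1, 4)), Pow(j, -1)) = Mul(Add(-1, -4), Pow(j, -1)) = Mul(-5, Pow(j, -1)))
Pow(Add(Mul(491, Pow(-112, -1)), Function('C')(Add(3, Mul(3, 0)))), 2) = Pow(Add(Mul(491, Pow(-112, -1)), Mul(-5, Pow(Add(3, Mul(3, 0)), -1))), 2) = Pow(Add(Mul(491, Rational(-1, 112)), Mul(-5, Pow(Add(3, 0), -1))), 2) = Pow(Add(Rational(-491, 112), Mul(-5, Pow(3, -1))), 2) = Pow(Add(Rational(-491, 112), Mul(-5, Rational(1, 3))), 2) = Pow(Add(Rational(-491, 112), Rational(-5, 3)), 2) = Pow(Rational(-2033, 336), 2) = Rational(4133089, 112896)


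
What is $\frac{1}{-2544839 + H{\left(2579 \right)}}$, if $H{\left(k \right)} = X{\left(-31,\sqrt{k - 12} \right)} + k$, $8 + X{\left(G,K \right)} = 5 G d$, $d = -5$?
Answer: $- \frac{1}{2541493} \approx -3.9347 \cdot 10^{-7}$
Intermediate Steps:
$X{\left(G,K \right)} = -8 - 25 G$ ($X{\left(G,K \right)} = -8 + 5 G \left(-5\right) = -8 - 25 G$)
$H{\left(k \right)} = 767 + k$ ($H{\left(k \right)} = \left(-8 - -775\right) + k = \left(-8 + 775\right) + k = 767 + k$)
$\frac{1}{-2544839 + H{\left(2579 \right)}} = \frac{1}{-2544839 + \left(767 + 2579\right)} = \frac{1}{-2544839 + 3346} = \frac{1}{-2541493} = - \frac{1}{2541493}$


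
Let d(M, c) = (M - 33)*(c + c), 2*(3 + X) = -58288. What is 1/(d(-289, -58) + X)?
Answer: 1/8205 ≈ 0.00012188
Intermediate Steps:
X = -29147 (X = -3 + (½)*(-58288) = -3 - 29144 = -29147)
d(M, c) = 2*c*(-33 + M) (d(M, c) = (-33 + M)*(2*c) = 2*c*(-33 + M))
1/(d(-289, -58) + X) = 1/(2*(-58)*(-33 - 289) - 29147) = 1/(2*(-58)*(-322) - 29147) = 1/(37352 - 29147) = 1/8205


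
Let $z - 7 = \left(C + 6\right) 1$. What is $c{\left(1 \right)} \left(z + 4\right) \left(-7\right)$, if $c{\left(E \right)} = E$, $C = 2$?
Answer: $-133$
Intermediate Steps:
$z = 15$ ($z = 7 + \left(2 + 6\right) 1 = 7 + 8 \cdot 1 = 7 + 8 = 15$)
$c{\left(1 \right)} \left(z + 4\right) \left(-7\right) = 1 \left(15 + 4\right) \left(-7\right) = 1 \cdot 19 \left(-7\right) = 19 \left(-7\right) = -133$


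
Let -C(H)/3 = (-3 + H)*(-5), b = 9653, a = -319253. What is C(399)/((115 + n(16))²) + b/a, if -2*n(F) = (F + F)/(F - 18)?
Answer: 194480287/536664293 ≈ 0.36239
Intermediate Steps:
n(F) = -F/(-18 + F) (n(F) = -(F + F)/(2*(F - 18)) = -2*F/(2*(-18 + F)) = -F/(-18 + F))
C(H) = -45 + 15*H (C(H) = -3*(-3 + H)*(-5) = -3*(15 - 5*H) = -45 + 15*H)
C(399)/((115 + n(16))²) + b/a = (-45 + 15*399)/((115 - 1*16/(-18 + 16))²) + 9653/(-319253) = (-45 + 5985)/((115 - 1*16/(-2))²) + 9653*(-1/319253) = 5940/((115 - 1*16*(-½))²) - 9653/319253 = 5940/((115 + 8)²) - 9653/319253 = 5940/(123²) - 9653/319253 = 5940/15129 - 9653/319253 = 5940*(1/15129) - 9653/319253 = 660/1681 - 9653/319253 = 194480287/536664293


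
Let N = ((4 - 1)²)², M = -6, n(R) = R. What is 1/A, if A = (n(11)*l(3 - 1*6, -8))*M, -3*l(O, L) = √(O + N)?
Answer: √78/1716 ≈ 0.0051467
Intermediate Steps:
N = 81 (N = (3²)² = 9² = 81)
l(O, L) = -√(81 + O)/3 (l(O, L) = -√(O + 81)/3 = -√(81 + O)/3)
A = 22*√78 (A = (11*(-√(81 + (3 - 1*6))/3))*(-6) = (11*(-√(81 + (3 - 6))/3))*(-6) = (11*(-√(81 - 3)/3))*(-6) = (11*(-√78/3))*(-6) = -11*√78/3*(-6) = 22*√78 ≈ 194.30)
1/A = 1/(22*√78) = √78/1716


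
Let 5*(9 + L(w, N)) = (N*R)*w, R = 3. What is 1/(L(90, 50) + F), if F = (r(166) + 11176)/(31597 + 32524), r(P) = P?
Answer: 64121/172560953 ≈ 0.00037158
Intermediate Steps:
L(w, N) = -9 + 3*N*w/5 (L(w, N) = -9 + ((N*3)*w)/5 = -9 + ((3*N)*w)/5 = -9 + (3*N*w)/5 = -9 + 3*N*w/5)
F = 11342/64121 (F = (166 + 11176)/(31597 + 32524) = 11342/64121 ≈ 0.17688)
1/(L(90, 50) + F) = 1/((-9 + (⅗)*50*90) + 11342/64121) = 1/((-9 + 2700) + 11342/64121) = 1/(2691 + 11342/64121) = 1/(172560953/64121) = 64121/172560953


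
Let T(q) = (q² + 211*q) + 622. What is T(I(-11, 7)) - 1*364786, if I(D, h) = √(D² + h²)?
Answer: -363994 + 211*√170 ≈ -3.6124e+5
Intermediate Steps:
T(q) = 622 + q² + 211*q
T(I(-11, 7)) - 1*364786 = (622 + (√((-11)² + 7²))² + 211*√((-11)² + 7²)) - 1*364786 = (622 + (√(121 + 49))² + 211*√(121 + 49)) - 364786 = (622 + (√170)² + 211*√170) - 364786 = (622 + 170 + 211*√170) - 364786 = (792 + 211*√170) - 364786 = -363994 + 211*√170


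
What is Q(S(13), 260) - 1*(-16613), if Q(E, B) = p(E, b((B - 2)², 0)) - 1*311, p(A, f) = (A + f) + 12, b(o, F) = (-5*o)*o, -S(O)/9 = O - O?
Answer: -22153814166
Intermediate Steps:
S(O) = 0 (S(O) = -9*(O - O) = -9*0 = 0)
b(o, F) = -5*o²
p(A, f) = 12 + A + f
Q(E, B) = -299 + E - 5*(-2 + B)⁴ (Q(E, B) = (12 + E - 5*(B - 2)⁴) - 1*311 = (12 + E - 5*(-2 + B)⁴) - 311 = -299 + E - 5*(-2 + B)⁴)
Q(S(13), 260) - 1*(-16613) = (-299 + 0 - 5*(-2 + 260)⁴) - 1*(-16613) = (-299 + 0 - 5*258⁴) + 16613 = (-299 + 0 - 5*4430766096) + 16613 = (-299 + 0 - 22153830480) + 16613 = -22153830779 + 16613 = -22153814166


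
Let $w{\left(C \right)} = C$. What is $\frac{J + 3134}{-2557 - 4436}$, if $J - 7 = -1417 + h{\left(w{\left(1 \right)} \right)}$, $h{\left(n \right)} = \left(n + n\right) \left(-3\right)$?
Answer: $- \frac{1718}{6993} \approx -0.24567$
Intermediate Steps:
$h{\left(n \right)} = - 6 n$ ($h{\left(n \right)} = 2 n \left(-3\right) = - 6 n$)
$J = -1416$ ($J = 7 - 1423 = -1416$)
$\frac{J + 3134}{-2557 - 4436} = \frac{-1416 + 3134}{-2557 - 4436} = \frac{1718}{-6993} = 1718 \left(- \frac{1}{6993}\right) = - \frac{1718}{6993}$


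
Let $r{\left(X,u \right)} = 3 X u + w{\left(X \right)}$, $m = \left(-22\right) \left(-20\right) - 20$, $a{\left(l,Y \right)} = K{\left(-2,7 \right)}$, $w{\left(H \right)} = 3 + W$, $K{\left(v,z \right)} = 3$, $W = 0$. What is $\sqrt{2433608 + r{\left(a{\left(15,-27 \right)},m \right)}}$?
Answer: $\sqrt{2437391} \approx 1561.2$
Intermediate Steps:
$w{\left(H \right)} = 3$ ($w{\left(H \right)} = 3 + 0 = 3$)
$a{\left(l,Y \right)} = 3$
$m = 420$ ($m = 440 - 20 = 420$)
$r{\left(X,u \right)} = 3 + 3 X u$ ($r{\left(X,u \right)} = 3 X u + 3 = 3 + 3 X u$)
$\sqrt{2433608 + r{\left(a{\left(15,-27 \right)},m \right)}} = \sqrt{2433608 + \left(3 + 3 \cdot 3 \cdot 420\right)} = \sqrt{2433608 + \left(3 + 3780\right)} = \sqrt{2433608 + 3783} = \sqrt{2437391}$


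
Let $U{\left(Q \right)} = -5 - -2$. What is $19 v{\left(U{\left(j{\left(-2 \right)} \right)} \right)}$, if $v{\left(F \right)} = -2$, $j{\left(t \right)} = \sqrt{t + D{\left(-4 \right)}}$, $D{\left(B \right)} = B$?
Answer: $-38$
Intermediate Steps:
$j{\left(t \right)} = \sqrt{-4 + t}$ ($j{\left(t \right)} = \sqrt{t - 4} = \sqrt{-4 + t}$)
$U{\left(Q \right)} = -3$ ($U{\left(Q \right)} = -5 + 2 = -3$)
$19 v{\left(U{\left(j{\left(-2 \right)} \right)} \right)} = 19 \left(-2\right) = -38$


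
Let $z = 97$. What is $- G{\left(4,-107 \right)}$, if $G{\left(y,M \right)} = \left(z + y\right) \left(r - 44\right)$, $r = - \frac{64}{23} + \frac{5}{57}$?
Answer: $\frac{6182917}{1311} \approx 4716.2$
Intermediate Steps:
$r = - \frac{3533}{1311}$ ($r = \left(-64\right) \frac{1}{23} + 5 \cdot \frac{1}{57} = - \frac{64}{23} + \frac{5}{57} = - \frac{3533}{1311} \approx -2.6949$)
$G{\left(y,M \right)} = - \frac{5938049}{1311} - \frac{61217 y}{1311}$ ($G{\left(y,M \right)} = \left(97 + y\right) \left(- \frac{3533}{1311} - 44\right) = \left(97 + y\right) \left(- \frac{61217}{1311}\right) = - \frac{5938049}{1311} - \frac{61217 y}{1311}$)
$- G{\left(4,-107 \right)} = - (- \frac{5938049}{1311} - \frac{244868}{1311}) = \left(-1\right) \left(- \frac{6182917}{1311}\right) = \frac{6182917}{1311}$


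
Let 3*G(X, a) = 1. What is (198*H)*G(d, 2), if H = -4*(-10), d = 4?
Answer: 2640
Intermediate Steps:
G(X, a) = ⅓ (G(X, a) = (⅓)*1 = ⅓)
H = 40
(198*H)*G(d, 2) = (198*40)*(⅓) = 7920*(⅓) = 2640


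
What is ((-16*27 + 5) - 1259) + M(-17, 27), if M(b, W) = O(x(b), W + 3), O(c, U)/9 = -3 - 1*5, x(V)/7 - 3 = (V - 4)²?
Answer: -1758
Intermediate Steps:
x(V) = 21 + 7*(-4 + V)² (x(V) = 21 + 7*(V - 4)² = 21 + 7*(-4 + V)²)
O(c, U) = -72 (O(c, U) = 9*(-3 - 1*5) = 9*(-3 - 5) = 9*(-8) = -72)
M(b, W) = -72
((-16*27 + 5) - 1259) + M(-17, 27) = ((-16*27 + 5) - 1259) - 72 = ((-432 + 5) - 1259) - 72 = (-427 - 1259) - 72 = -1686 - 72 = -1758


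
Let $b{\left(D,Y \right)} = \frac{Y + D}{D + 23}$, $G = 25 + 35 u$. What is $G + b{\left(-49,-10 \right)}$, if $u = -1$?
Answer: $- \frac{201}{26} \approx -7.7308$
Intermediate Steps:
$G = -10$ ($G = 25 + 35 \left(-1\right) = 25 - 35 = -10$)
$b{\left(D,Y \right)} = \frac{D + Y}{23 + D}$
$G + b{\left(-49,-10 \right)} = -10 + \frac{-49 - 10}{23 - 49} = -10 + \frac{1}{-26} \left(-59\right) = -10 - - \frac{59}{26} = -10 + \frac{59}{26} = - \frac{201}{26}$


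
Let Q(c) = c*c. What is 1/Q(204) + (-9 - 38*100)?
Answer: -158515343/41616 ≈ -3809.0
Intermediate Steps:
Q(c) = c²
1/Q(204) + (-9 - 38*100) = 1/(204²) + (-9 - 38*100) = 1/41616 + (-9 - 3800) = 1/41616 - 3809 = -158515343/41616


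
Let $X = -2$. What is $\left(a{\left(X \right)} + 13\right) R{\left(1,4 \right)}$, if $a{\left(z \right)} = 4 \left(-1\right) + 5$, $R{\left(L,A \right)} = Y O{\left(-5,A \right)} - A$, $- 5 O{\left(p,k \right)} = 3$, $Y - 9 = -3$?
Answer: $- \frac{532}{5} \approx -106.4$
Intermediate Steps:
$Y = 6$ ($Y = 9 - 3 = 6$)
$O{\left(p,k \right)} = - \frac{3}{5}$ ($O{\left(p,k \right)} = \left(- \frac{1}{5}\right) 3 = - \frac{3}{5}$)
$R{\left(L,A \right)} = - \frac{18}{5} - A$ ($R{\left(L,A \right)} = 6 \left(- \frac{3}{5}\right) - A = - \frac{18}{5} - A$)
$a{\left(z \right)} = 1$ ($a{\left(z \right)} = -4 + 5 = 1$)
$\left(a{\left(X \right)} + 13\right) R{\left(1,4 \right)} = \left(1 + 13\right) \left(- \frac{18}{5} - 4\right) = 14 \left(- \frac{18}{5} - 4\right) = 14 \left(- \frac{38}{5}\right) = - \frac{532}{5}$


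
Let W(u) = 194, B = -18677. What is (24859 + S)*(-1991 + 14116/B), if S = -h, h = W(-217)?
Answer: -917538567295/18677 ≈ -4.9127e+7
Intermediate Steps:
h = 194
S = -194 (S = -1*194 = -194)
(24859 + S)*(-1991 + 14116/B) = (24859 - 194)*(-1991 + 14116/(-18677)) = 24665*(-1991 + 14116*(-1/18677)) = 24665*(-1991 - 14116/18677) = 24665*(-37200023/18677) = -917538567295/18677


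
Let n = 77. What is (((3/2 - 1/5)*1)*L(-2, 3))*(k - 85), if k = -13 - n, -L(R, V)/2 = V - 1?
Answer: 910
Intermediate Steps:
L(R, V) = 2 - 2*V (L(R, V) = -2*(V - 1) = -2*(-1 + V) = 2 - 2*V)
k = -90 (k = -13 - 1*77 = -13 - 77 = -90)
(((3/2 - 1/5)*1)*L(-2, 3))*(k - 85) = (((3/2 - 1/5)*1)*(2 - 2*3))*(-90 - 85) = (((3*(1/2) - 1*1/5)*1)*(2 - 6))*(-175) = (((3/2 - 1/5)*1)*(-4))*(-175) = (((13/10)*1)*(-4))*(-175) = ((13/10)*(-4))*(-175) = -26/5*(-175) = 910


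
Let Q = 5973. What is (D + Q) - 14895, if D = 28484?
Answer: 19562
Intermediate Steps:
(D + Q) - 14895 = (28484 + 5973) - 14895 = 34457 - 14895 = 19562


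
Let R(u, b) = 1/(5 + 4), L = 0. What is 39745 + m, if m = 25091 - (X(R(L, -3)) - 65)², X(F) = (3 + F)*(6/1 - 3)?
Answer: 555635/9 ≈ 61737.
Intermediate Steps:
R(u, b) = ⅑ (R(u, b) = 1/9 = ⅑)
X(F) = 9 + 3*F (X(F) = (3 + F)*(6*1 - 3) = (3 + F)*(6 - 3) = (3 + F)*3 = 9 + 3*F)
m = 197930/9 (m = 25091 - ((9 + 3*(⅑)) - 65)² = 25091 - ((9 + ⅓) - 65)² = 25091 - (28/3 - 65)² = 25091 - (-167/3)² = 25091 - 1*27889/9 = 25091 - 27889/9 = 197930/9 ≈ 21992.)
39745 + m = 39745 + 197930/9 = 555635/9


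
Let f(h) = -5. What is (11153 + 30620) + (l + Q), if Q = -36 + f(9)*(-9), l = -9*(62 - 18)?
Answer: 41386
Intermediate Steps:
l = -396 (l = -9*44 = -396)
Q = 9 (Q = -36 - 5*(-9) = -36 + 45 = 9)
(11153 + 30620) + (l + Q) = (11153 + 30620) + (-396 + 9) = 41773 - 387 = 41386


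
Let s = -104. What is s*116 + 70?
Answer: -11994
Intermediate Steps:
s*116 + 70 = -104*116 + 70 = -12064 + 70 = -11994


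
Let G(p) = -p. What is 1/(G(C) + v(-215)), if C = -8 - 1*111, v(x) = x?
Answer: -1/96 ≈ -0.010417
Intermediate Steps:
C = -119 (C = -8 - 111 = -119)
1/(G(C) + v(-215)) = 1/(-1*(-119) - 215) = 1/(119 - 215) = 1/(-96) = -1/96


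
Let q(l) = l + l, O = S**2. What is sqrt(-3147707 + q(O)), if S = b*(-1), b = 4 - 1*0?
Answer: 5*I*sqrt(125907) ≈ 1774.2*I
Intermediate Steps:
b = 4 (b = 4 + 0 = 4)
S = -4 (S = 4*(-1) = -4)
O = 16 (O = (-4)**2 = 16)
q(l) = 2*l
sqrt(-3147707 + q(O)) = sqrt(-3147707 + 2*16) = sqrt(-3147707 + 32) = sqrt(-3147675) = 5*I*sqrt(125907)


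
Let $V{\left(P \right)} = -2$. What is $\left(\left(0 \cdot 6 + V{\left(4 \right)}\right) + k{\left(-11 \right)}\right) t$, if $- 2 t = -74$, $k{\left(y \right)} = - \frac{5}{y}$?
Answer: $- \frac{629}{11} \approx -57.182$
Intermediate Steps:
$t = 37$ ($t = \left(- \frac{1}{2}\right) \left(-74\right) = 37$)
$\left(\left(0 \cdot 6 + V{\left(4 \right)}\right) + k{\left(-11 \right)}\right) t = \left(\left(0 \cdot 6 - 2\right) - \frac{5}{-11}\right) 37 = \left(\left(0 - 2\right) - - \frac{5}{11}\right) 37 = \left(-2 + \frac{5}{11}\right) 37 = \left(- \frac{17}{11}\right) 37 = - \frac{629}{11}$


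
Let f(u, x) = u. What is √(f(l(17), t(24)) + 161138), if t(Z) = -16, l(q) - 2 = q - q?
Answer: 2*√40285 ≈ 401.42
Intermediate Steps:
l(q) = 2 (l(q) = 2 + (q - q) = 2 + 0 = 2)
√(f(l(17), t(24)) + 161138) = √(2 + 161138) = √161140 = 2*√40285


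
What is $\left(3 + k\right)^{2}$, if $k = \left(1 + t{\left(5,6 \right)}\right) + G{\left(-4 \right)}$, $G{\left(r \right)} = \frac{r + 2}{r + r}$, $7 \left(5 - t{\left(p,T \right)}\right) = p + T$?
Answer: $\frac{46225}{784} \approx 58.96$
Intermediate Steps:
$t{\left(p,T \right)} = 5 - \frac{T}{7} - \frac{p}{7}$ ($t{\left(p,T \right)} = 5 - \frac{p + T}{7} = 5 - \frac{T + p}{7} = 5 - \left(\frac{T}{7} + \frac{p}{7}\right) = 5 - \frac{T}{7} - \frac{p}{7}$)
$G{\left(r \right)} = \frac{2 + r}{2 r}$
$k = \frac{131}{28}$ ($k = \left(1 - - \frac{24}{7}\right) + \frac{2 - 4}{2 \left(-4\right)} = \left(1 - - \frac{24}{7}\right) + \frac{1}{2} \left(- \frac{1}{4}\right) \left(-2\right) = \left(1 + \frac{24}{7}\right) + \frac{1}{4} = \frac{31}{7} + \frac{1}{4} = \frac{131}{28} \approx 4.6786$)
$\left(3 + k\right)^{2} = \left(3 + \frac{131}{28}\right)^{2} = \left(\frac{215}{28}\right)^{2} = \frac{46225}{784}$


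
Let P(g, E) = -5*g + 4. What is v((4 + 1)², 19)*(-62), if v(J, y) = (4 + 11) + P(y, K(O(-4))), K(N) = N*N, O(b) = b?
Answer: 4712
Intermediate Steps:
K(N) = N²
P(g, E) = 4 - 5*g
v(J, y) = 19 - 5*y (v(J, y) = (4 + 11) + (4 - 5*y) = 15 + (4 - 5*y) = 19 - 5*y)
v((4 + 1)², 19)*(-62) = (19 - 5*19)*(-62) = (19 - 95)*(-62) = -76*(-62) = 4712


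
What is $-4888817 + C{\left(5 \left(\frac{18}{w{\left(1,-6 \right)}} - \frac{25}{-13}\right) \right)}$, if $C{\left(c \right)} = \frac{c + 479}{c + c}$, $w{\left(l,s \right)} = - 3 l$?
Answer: $- \frac{1295539486}{265} \approx -4.8888 \cdot 10^{6}$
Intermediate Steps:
$C{\left(c \right)} = \frac{479 + c}{2 c}$
$-4888817 + C{\left(5 \left(\frac{18}{w{\left(1,-6 \right)}} - \frac{25}{-13}\right) \right)} = -4888817 + \frac{479 + 5 \left(\frac{18}{\left(-3\right) 1} - \frac{25}{-13}\right)}{2 \cdot 5 \left(\frac{18}{\left(-3\right) 1} - \frac{25}{-13}\right)} = -4888817 + \frac{479 + 5 \left(\frac{18}{-3} - - \frac{25}{13}\right)}{2 \cdot 5 \left(\frac{18}{-3} - - \frac{25}{13}\right)} = -4888817 + \frac{479 + 5 \left(18 \left(- \frac{1}{3}\right) + \frac{25}{13}\right)}{2 \cdot 5 \left(18 \left(- \frac{1}{3}\right) + \frac{25}{13}\right)} = -4888817 + \frac{479 + 5 \left(-6 + \frac{25}{13}\right)}{2 \cdot 5 \left(-6 + \frac{25}{13}\right)} = -4888817 + \frac{479 + 5 \left(- \frac{53}{13}\right)}{2 \cdot 5 \left(- \frac{53}{13}\right)} = -4888817 + \frac{479 - \frac{265}{13}}{2 \left(- \frac{265}{13}\right)} = -4888817 + \frac{1}{2} \left(- \frac{13}{265}\right) \frac{5962}{13} = -4888817 - \frac{2981}{265} = - \frac{1295539486}{265}$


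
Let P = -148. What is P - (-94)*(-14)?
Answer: -1464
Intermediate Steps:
P - (-94)*(-14) = -148 - (-94)*(-14) = -148 - 47*28 = -148 - 1316 = -1464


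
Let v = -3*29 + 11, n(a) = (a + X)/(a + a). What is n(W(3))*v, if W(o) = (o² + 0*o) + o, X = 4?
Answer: -152/3 ≈ -50.667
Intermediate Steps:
W(o) = o + o² (W(o) = (o² + 0) + o = o² + o = o + o²)
n(a) = (4 + a)/(2*a) (n(a) = (a + 4)/(a + a) = (4 + a)/((2*a)) = (4 + a)*(1/(2*a)) = (4 + a)/(2*a))
v = -76 (v = -87 + 11 = -76)
n(W(3))*v = ((4 + 3*(1 + 3))/(2*((3*(1 + 3)))))*(-76) = ((4 + 3*4)/(2*((3*4))))*(-76) = ((½)*(4 + 12)/12)*(-76) = ((½)*(1/12)*16)*(-76) = (⅔)*(-76) = -152/3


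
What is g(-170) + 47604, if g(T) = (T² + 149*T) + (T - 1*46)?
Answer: 50958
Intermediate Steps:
g(T) = -46 + T² + 150*T (g(T) = (T² + 149*T) + (T - 46) = (T² + 149*T) + (-46 + T) = -46 + T² + 150*T)
g(-170) + 47604 = (-46 + (-170)² + 150*(-170)) + 47604 = (-46 + 28900 - 25500) + 47604 = 3354 + 47604 = 50958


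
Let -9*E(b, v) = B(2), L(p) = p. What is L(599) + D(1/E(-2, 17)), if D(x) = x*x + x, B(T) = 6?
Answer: 2399/4 ≈ 599.75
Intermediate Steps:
E(b, v) = -2/3 (E(b, v) = -1/9*6 = -2/3)
D(x) = x + x**2 (D(x) = x**2 + x = x + x**2)
L(599) + D(1/E(-2, 17)) = 599 + (1 + 1/(-2/3))/(-2/3) = 599 - 3*(1 - 3/2)/2 = 599 - 3/2*(-1/2) = 599 + 3/4 = 2399/4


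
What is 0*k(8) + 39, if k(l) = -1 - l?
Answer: 39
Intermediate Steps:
0*k(8) + 39 = 0*(-1 - 1*8) + 39 = 0*(-1 - 8) + 39 = 0*(-9) + 39 = 0 + 39 = 39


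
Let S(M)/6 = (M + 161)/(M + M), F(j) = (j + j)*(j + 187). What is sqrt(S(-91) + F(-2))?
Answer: 5*I*sqrt(5018)/13 ≈ 27.245*I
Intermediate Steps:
F(j) = 2*j*(187 + j) (F(j) = (2*j)*(187 + j) = 2*j*(187 + j))
S(M) = 3*(161 + M)/M (S(M) = 6*((M + 161)/(M + M)) = 6*((161 + M)/((2*M))) = 6*((161 + M)*(1/(2*M))) = 6*((161 + M)/(2*M)) = 3*(161 + M)/M)
sqrt(S(-91) + F(-2)) = sqrt((3 + 483/(-91)) + 2*(-2)*(187 - 2)) = sqrt((3 + 483*(-1/91)) + 2*(-2)*185) = sqrt((3 - 69/13) - 740) = sqrt(-30/13 - 740) = sqrt(-9650/13) = 5*I*sqrt(5018)/13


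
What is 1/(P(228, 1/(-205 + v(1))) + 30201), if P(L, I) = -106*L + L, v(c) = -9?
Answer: 1/6261 ≈ 0.00015972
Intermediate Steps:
P(L, I) = -105*L
1/(P(228, 1/(-205 + v(1))) + 30201) = 1/(-105*228 + 30201) = 1/(-23940 + 30201) = 1/6261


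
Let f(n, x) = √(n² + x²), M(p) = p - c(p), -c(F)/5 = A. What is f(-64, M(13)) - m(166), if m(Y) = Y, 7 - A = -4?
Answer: -166 + 4*√545 ≈ -72.619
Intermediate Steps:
A = 11 (A = 7 - 1*(-4) = 7 + 4 = 11)
c(F) = -55 (c(F) = -5*11 = -55)
M(p) = 55 + p (M(p) = p - 1*(-55) = p + 55 = 55 + p)
f(-64, M(13)) - m(166) = √((-64)² + (55 + 13)²) - 1*166 = √(4096 + 68²) - 166 = √(4096 + 4624) - 166 = √8720 - 166 = 4*√545 - 166 = -166 + 4*√545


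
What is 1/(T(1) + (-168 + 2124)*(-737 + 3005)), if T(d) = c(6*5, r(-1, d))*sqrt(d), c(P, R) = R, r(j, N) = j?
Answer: 1/4436207 ≈ 2.2542e-7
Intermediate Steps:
T(d) = -sqrt(d)
1/(T(1) + (-168 + 2124)*(-737 + 3005)) = 1/(-sqrt(1) + (-168 + 2124)*(-737 + 3005)) = 1/(-1*1 + 1956*2268) = 1/(-1 + 4436208) = 1/4436207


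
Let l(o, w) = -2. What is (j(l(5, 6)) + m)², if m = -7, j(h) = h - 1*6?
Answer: 225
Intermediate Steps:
j(h) = -6 + h (j(h) = h - 6 = -6 + h)
(j(l(5, 6)) + m)² = ((-6 - 2) - 7)² = (-8 - 7)² = (-15)² = 225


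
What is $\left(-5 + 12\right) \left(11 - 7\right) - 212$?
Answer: $-184$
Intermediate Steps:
$\left(-5 + 12\right) \left(11 - 7\right) - 212 = 7 \cdot 4 - 212 = 28 - 212 = -184$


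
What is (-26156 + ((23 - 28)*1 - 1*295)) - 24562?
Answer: -51018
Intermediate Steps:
(-26156 + ((23 - 28)*1 - 1*295)) - 24562 = (-26156 + (-5*1 - 295)) - 24562 = (-26156 + (-5 - 295)) - 24562 = (-26156 - 300) - 24562 = -26456 - 24562 = -51018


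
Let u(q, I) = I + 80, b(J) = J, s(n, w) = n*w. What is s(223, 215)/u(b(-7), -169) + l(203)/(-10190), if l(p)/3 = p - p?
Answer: -47945/89 ≈ -538.71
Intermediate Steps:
u(q, I) = 80 + I
l(p) = 0 (l(p) = 3*(p - p) = 3*0 = 0)
s(223, 215)/u(b(-7), -169) + l(203)/(-10190) = (223*215)/(80 - 169) + 0/(-10190) = 47945/(-89) + 0*(-1/10190) = 47945*(-1/89) + 0 = -47945/89 + 0 = -47945/89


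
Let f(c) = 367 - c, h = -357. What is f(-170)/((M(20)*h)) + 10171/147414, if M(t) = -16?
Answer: 22876345/140338128 ≈ 0.16301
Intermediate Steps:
f(-170)/((M(20)*h)) + 10171/147414 = (367 - 1*(-170))/((-16*(-357))) + 10171/147414 = (367 + 170)/5712 + 10171*(1/147414) = 537*(1/5712) + 10171/147414 = 179/1904 + 10171/147414 = 22876345/140338128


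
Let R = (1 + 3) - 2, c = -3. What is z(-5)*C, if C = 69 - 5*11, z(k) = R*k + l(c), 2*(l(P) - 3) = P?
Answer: -119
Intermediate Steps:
l(P) = 3 + P/2
R = 2 (R = 4 - 2 = 2)
z(k) = 3/2 + 2*k (z(k) = 2*k + (3 + (1/2)*(-3)) = 2*k + (3 - 3/2) = 2*k + 3/2 = 3/2 + 2*k)
C = 14 (C = 69 - 1*55 = 69 - 55 = 14)
z(-5)*C = (3/2 + 2*(-5))*14 = (3/2 - 10)*14 = -17/2*14 = -119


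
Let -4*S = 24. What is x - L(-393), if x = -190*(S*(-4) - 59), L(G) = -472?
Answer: 7122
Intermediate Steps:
S = -6 (S = -¼*24 = -6)
x = 6650 (x = -190*(-6*(-4) - 59) = -190*(24 - 59) = -190*(-35) = 6650)
x - L(-393) = 6650 - 1*(-472) = 6650 + 472 = 7122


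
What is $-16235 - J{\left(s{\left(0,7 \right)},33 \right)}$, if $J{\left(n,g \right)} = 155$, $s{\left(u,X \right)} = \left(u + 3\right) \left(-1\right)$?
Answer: $-16390$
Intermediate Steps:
$s{\left(u,X \right)} = -3 - u$ ($s{\left(u,X \right)} = \left(3 + u\right) \left(-1\right) = -3 - u$)
$-16235 - J{\left(s{\left(0,7 \right)},33 \right)} = -16235 - 155 = -16390$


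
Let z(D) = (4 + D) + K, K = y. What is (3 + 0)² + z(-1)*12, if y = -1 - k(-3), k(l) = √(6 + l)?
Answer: 33 - 12*√3 ≈ 12.215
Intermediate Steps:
y = -1 - √3 (y = -1 - √(6 - 3) = -1 - √3 ≈ -2.7321)
K = -1 - √3 ≈ -2.7321
z(D) = 3 + D - √3 (z(D) = (4 + D) + (-1 - √3) = 3 + D - √3)
(3 + 0)² + z(-1)*12 = (3 + 0)² + (3 - 1 - √3)*12 = 3² + (2 - √3)*12 = 9 + (24 - 12*√3) = 33 - 12*√3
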